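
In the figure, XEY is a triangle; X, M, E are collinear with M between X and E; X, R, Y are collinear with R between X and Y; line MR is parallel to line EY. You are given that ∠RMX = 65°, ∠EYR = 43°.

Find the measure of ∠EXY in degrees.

1. ∠XEY = 65°  [MR∥EY, corresponding at M]
2. ∠EYX = 43°  [R on ray YX]
3. ∠EXY = 72°  [△XEY]

∠EXY = 72°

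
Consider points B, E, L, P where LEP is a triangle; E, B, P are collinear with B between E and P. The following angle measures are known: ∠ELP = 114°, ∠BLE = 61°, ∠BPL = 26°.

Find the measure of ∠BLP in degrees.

1. ∠EPL = 26°  [B on ray PE]
2. ∠LEP = 40°  [△LEP]
3. ∠BEL = 40°  [B on ray EP]
4. ∠EBL = 79°  [△LEB]
5. ∠LBP = 101°  [linear pair at B on EP]
6. ∠BLP = 53°  [△LBP]

∠BLP = 53°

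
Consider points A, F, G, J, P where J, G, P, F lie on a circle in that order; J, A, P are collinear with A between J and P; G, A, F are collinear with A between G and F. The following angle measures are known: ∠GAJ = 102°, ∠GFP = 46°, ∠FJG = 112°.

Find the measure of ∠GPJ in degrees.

∠GPJ = 36°

1. ∠GAP = 78°  [linear pair at A on JP]
2. ∠FPG = 68°  [cyclic JGPF, opposite ∠J+∠P]
3. ∠FGP = 66°  [△GPF]
4. ∠GPJ = 36°  [△GAP]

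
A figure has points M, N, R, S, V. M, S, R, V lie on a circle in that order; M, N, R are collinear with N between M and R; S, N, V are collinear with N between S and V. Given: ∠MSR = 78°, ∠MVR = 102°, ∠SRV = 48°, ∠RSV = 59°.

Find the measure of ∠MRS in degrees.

1. ∠RVS = 73°  [△SRV]
2. ∠RMS = 73°  [same arc SR]
3. ∠MRS = 29°  [△MSR]

∠MRS = 29°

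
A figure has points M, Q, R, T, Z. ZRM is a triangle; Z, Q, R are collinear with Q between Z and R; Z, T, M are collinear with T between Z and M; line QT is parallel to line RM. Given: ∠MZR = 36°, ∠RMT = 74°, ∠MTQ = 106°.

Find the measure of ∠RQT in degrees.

1. ∠QZT = 36°  [Q on ZR, T on ZM]
2. ∠QTZ = 74°  [linear pair at T on ZM]
3. ∠TQZ = 70°  [△ZQT]
4. ∠RQT = 110°  [linear pair at Q on ZR]

∠RQT = 110°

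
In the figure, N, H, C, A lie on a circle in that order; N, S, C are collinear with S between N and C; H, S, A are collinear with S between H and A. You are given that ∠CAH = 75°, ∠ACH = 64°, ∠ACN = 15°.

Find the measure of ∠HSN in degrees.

1. ∠CNH = 75°  [same arc HC]
2. ∠AHN = 15°  [same arc NA]
3. ∠HSN = 90°  [△NSH]

∠HSN = 90°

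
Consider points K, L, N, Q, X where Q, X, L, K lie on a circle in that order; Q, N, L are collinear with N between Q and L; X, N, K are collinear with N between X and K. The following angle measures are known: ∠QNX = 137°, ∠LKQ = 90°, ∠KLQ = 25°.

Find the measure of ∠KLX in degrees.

1. ∠KNL = 137°  [vertical angles at N]
2. ∠KQL = 65°  [△QLK]
3. ∠LKX = 18°  [△LNK]
4. ∠KXL = 65°  [same arc LK]
5. ∠KLX = 97°  [△XLK]

∠KLX = 97°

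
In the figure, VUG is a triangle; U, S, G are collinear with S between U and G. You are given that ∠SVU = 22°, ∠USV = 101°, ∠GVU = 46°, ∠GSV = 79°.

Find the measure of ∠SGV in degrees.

1. ∠SUV = 57°  [△VUS]
2. ∠GUV = 57°  [S on ray UG]
3. ∠UGV = 77°  [△VUG]
4. ∠SGV = 77°  [S on ray GU]

∠SGV = 77°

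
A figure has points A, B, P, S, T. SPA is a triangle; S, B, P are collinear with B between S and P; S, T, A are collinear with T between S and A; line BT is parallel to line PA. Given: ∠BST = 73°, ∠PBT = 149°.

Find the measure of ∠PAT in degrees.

1. ∠SBT = 31°  [linear pair at B on SP]
2. ∠BTS = 76°  [△SBT]
3. ∠ATB = 104°  [linear pair at T on SA]
4. ∠PAT = 76°  [BT∥PA, co-interior at A–T]

∠PAT = 76°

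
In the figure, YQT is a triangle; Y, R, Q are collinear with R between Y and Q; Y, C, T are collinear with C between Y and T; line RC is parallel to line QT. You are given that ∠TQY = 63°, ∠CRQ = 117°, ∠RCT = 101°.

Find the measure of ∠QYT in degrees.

∠QYT = 38°

1. ∠CRY = 63°  [RC∥QT, corresponding at R]
2. ∠RCY = 79°  [linear pair at C on YT]
3. ∠CYR = 38°  [△YRC]
4. ∠QYT = 38°  [R on YQ, C on YT]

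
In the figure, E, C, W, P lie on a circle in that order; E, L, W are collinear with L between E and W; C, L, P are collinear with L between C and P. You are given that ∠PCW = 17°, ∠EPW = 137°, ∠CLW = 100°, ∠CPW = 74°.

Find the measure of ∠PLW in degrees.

∠PLW = 80°

1. ∠PEW = 17°  [same arc WP]
2. ∠EWP = 26°  [△EWP]
3. ∠PLW = 80°  [△WLP]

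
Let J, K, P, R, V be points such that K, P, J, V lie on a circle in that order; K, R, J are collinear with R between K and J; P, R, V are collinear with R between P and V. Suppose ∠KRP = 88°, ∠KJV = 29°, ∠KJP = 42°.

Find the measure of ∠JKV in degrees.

∠JKV = 46°

1. ∠JRV = 88°  [vertical angles at R]
2. ∠KVP = 42°  [same arc KP]
3. ∠KRV = 92°  [linear pair at R on KJ]
4. ∠JKV = 46°  [△KRV]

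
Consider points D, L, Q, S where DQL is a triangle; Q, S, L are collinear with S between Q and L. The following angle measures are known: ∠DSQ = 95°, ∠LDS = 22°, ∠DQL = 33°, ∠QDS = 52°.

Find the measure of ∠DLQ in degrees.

1. ∠DSL = 85°  [linear pair at S on QL]
2. ∠DLS = 73°  [△DSL]
3. ∠DLQ = 73°  [S on ray LQ]

∠DLQ = 73°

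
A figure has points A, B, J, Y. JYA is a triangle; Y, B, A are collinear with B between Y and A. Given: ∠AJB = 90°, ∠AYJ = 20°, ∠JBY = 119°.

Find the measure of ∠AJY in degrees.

∠AJY = 131°

1. ∠ABJ = 61°  [linear pair at B on YA]
2. ∠BAJ = 29°  [△JBA]
3. ∠JAY = 29°  [B on ray AY]
4. ∠AJY = 131°  [△JYA]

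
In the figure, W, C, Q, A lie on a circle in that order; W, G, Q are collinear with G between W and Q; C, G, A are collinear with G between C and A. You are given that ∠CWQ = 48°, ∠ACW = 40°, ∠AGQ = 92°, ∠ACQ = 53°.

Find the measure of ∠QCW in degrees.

1. ∠AQW = 40°  [same arc WA]
2. ∠AWQ = 53°  [same arc QA]
3. ∠QAW = 87°  [△WQA]
4. ∠QCW = 93°  [cyclic WCQA, opposite ∠C+∠A]

∠QCW = 93°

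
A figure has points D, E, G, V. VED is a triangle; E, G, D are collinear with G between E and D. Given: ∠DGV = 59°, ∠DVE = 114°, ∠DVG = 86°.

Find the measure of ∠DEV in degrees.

1. ∠GDV = 35°  [△VGD]
2. ∠EDV = 35°  [G on ray DE]
3. ∠DEV = 31°  [△VED]

∠DEV = 31°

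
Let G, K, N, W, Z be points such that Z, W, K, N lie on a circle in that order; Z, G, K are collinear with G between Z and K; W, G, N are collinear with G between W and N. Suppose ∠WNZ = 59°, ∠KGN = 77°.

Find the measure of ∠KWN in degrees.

1. ∠WKZ = 59°  [same arc ZW]
2. ∠WGZ = 77°  [vertical angles at G]
3. ∠KGW = 103°  [linear pair at G on ZK]
4. ∠KWN = 18°  [△WGK]

∠KWN = 18°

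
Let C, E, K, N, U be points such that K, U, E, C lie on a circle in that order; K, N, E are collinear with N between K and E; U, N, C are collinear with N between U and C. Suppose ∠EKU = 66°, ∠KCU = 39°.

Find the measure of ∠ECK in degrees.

∠ECK = 105°

1. ∠KEU = 39°  [same arc KU]
2. ∠EUK = 75°  [△KUE]
3. ∠ECK = 105°  [cyclic KUEC, opposite ∠U+∠C]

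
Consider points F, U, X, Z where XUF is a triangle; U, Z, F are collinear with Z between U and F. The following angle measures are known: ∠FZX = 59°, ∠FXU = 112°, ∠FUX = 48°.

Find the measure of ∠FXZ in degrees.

∠FXZ = 101°

1. ∠UFX = 20°  [△XUF]
2. ∠XFZ = 20°  [Z on ray FU]
3. ∠FXZ = 101°  [△XZF]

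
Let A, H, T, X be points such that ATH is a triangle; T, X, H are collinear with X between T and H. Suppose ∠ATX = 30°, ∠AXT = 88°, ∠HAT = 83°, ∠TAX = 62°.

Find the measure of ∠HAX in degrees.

1. ∠ATH = 30°  [X on ray TH]
2. ∠AXH = 92°  [linear pair at X on TH]
3. ∠AHT = 67°  [△ATH]
4. ∠AHX = 67°  [X on ray HT]
5. ∠HAX = 21°  [△AXH]

∠HAX = 21°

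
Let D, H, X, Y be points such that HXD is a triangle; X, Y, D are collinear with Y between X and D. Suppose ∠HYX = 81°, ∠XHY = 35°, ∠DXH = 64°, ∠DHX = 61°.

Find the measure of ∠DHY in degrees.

∠DHY = 26°

1. ∠DYH = 99°  [linear pair at Y on XD]
2. ∠HDX = 55°  [△HXD]
3. ∠HDY = 55°  [Y on ray DX]
4. ∠DHY = 26°  [△HYD]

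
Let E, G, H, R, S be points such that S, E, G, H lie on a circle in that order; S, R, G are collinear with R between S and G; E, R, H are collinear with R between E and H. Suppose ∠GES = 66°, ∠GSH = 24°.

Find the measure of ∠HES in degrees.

1. ∠GHS = 114°  [cyclic SEGH, opposite ∠E+∠H]
2. ∠HGS = 42°  [△SGH]
3. ∠HES = 42°  [same arc SH]

∠HES = 42°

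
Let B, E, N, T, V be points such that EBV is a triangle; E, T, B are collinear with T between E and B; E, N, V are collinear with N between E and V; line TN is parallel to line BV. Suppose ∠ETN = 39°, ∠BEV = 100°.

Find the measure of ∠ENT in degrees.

∠ENT = 41°

1. ∠EBV = 39°  [TN∥BV, corresponding at T]
2. ∠BVE = 41°  [△EBV]
3. ∠ENT = 41°  [TN∥BV, corresponding at N]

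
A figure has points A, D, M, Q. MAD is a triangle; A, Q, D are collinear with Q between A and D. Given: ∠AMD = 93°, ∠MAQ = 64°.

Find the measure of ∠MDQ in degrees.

1. ∠DAM = 64°  [Q on ray AD]
2. ∠ADM = 23°  [△MAD]
3. ∠MDQ = 23°  [Q on ray DA]

∠MDQ = 23°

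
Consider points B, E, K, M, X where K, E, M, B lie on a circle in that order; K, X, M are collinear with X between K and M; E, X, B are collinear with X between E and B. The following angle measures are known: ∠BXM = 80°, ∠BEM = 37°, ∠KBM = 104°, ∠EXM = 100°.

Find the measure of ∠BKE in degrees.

∠BKE = 98°

1. ∠BXK = 100°  [linear pair at X on KM]
2. ∠BKM = 37°  [same arc MB]
3. ∠BMK = 39°  [△KMB]
4. ∠EBK = 43°  [△KXB]
5. ∠BEK = 39°  [same arc KB]
6. ∠BKE = 98°  [△KEB]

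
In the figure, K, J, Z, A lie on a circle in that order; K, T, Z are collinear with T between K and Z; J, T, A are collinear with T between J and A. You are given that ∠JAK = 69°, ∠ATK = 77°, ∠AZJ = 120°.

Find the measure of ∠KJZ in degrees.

1. ∠JZK = 69°  [same arc KJ]
2. ∠JTZ = 77°  [vertical angles at T]
3. ∠AKJ = 60°  [cyclic KJZA, opposite ∠K+∠Z]
4. ∠JTK = 103°  [linear pair at T on KZ]
5. ∠AJK = 51°  [△KJA]
6. ∠JKZ = 26°  [△KTJ]
7. ∠KJZ = 85°  [△KJZ]

∠KJZ = 85°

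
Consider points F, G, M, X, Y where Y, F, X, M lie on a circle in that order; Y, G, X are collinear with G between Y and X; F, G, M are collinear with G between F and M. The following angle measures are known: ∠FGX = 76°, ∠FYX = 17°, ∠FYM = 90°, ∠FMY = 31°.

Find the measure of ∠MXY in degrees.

∠MXY = 59°

1. ∠MGY = 76°  [vertical angles at G]
2. ∠FMX = 17°  [same arc FX]
3. ∠MGX = 104°  [linear pair at G on YX]
4. ∠MXY = 59°  [△XGM]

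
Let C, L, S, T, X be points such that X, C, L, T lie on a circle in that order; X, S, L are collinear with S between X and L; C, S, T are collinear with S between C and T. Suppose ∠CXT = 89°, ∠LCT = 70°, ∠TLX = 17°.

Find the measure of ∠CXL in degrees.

∠CXL = 19°

1. ∠CLT = 91°  [cyclic XCLT, opposite ∠X+∠L]
2. ∠CTL = 19°  [△CLT]
3. ∠CXL = 19°  [same arc CL]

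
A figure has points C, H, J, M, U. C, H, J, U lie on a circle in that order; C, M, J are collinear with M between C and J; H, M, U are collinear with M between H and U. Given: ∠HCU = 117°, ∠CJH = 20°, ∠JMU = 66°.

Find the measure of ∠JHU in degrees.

1. ∠CUH = 20°  [same arc CH]
2. ∠CMU = 114°  [linear pair at M on CJ]
3. ∠JCU = 46°  [△CMU]
4. ∠JHU = 46°  [same arc JU]

∠JHU = 46°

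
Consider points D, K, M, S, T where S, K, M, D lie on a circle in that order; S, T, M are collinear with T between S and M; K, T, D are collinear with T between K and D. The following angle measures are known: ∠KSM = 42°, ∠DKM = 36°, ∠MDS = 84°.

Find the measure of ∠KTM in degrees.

1. ∠MKS = 96°  [cyclic SKMD, opposite ∠K+∠D]
2. ∠KMS = 42°  [△SKM]
3. ∠KTM = 102°  [△KTM]

∠KTM = 102°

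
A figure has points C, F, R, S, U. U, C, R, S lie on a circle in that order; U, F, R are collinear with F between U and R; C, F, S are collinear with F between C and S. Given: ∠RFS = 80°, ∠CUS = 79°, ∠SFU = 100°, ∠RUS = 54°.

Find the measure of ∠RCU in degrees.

1. ∠CRS = 101°  [cyclic UCRS, opposite ∠U+∠R]
2. ∠CFR = 100°  [vertical angles at F]
3. ∠RCS = 54°  [same arc RS]
4. ∠CSR = 25°  [△CRS]
5. ∠CRU = 26°  [△CFR]
6. ∠CUR = 25°  [same arc CR]
7. ∠RCU = 129°  [△UCR]

∠RCU = 129°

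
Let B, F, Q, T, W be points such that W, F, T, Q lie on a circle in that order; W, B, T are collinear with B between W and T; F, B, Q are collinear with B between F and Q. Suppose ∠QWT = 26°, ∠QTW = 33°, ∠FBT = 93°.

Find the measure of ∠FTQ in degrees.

1. ∠QFT = 26°  [same arc TQ]
2. ∠QFW = 33°  [same arc WQ]
3. ∠FBW = 87°  [linear pair at B on WT]
4. ∠FWT = 60°  [△WBF]
5. ∠FQT = 60°  [same arc FT]
6. ∠FTQ = 94°  [△FTQ]

∠FTQ = 94°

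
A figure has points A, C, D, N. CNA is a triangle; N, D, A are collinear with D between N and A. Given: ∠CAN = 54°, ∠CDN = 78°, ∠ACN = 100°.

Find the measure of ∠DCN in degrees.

1. ∠ANC = 26°  [△CNA]
2. ∠CND = 26°  [D on ray NA]
3. ∠DCN = 76°  [△CND]

∠DCN = 76°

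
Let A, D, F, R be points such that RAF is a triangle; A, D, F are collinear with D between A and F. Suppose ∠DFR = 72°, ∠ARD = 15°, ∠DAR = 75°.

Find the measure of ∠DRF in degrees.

∠DRF = 18°

1. ∠ADR = 90°  [△RAD]
2. ∠FDR = 90°  [linear pair at D on AF]
3. ∠DRF = 18°  [△RDF]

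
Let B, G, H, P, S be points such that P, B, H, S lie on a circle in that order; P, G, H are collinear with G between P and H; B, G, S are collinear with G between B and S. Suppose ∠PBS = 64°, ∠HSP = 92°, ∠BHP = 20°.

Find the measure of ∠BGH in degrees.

1. ∠PHS = 64°  [same arc PS]
2. ∠HPS = 24°  [△PHS]
3. ∠HBS = 24°  [same arc HS]
4. ∠BGH = 136°  [△BGH]

∠BGH = 136°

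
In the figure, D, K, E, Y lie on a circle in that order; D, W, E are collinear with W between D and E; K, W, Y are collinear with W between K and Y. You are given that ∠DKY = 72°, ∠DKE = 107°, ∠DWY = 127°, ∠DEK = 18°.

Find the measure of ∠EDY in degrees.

∠EDY = 35°

1. ∠DEY = 72°  [same arc DY]
2. ∠DYE = 73°  [cyclic DKEY, opposite ∠K+∠Y]
3. ∠EDY = 35°  [△DEY]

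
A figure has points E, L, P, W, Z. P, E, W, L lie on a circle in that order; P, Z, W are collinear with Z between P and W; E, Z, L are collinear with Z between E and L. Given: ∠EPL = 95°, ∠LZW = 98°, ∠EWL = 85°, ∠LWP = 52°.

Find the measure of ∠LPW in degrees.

∠LPW = 65°

1. ∠ELW = 30°  [△WZL]
2. ∠LEW = 65°  [△EWL]
3. ∠LPW = 65°  [same arc WL]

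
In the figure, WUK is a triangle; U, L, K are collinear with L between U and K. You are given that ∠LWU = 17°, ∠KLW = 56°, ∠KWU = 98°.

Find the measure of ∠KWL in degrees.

∠KWL = 81°

1. ∠ULW = 124°  [linear pair at L on UK]
2. ∠LUW = 39°  [△WUL]
3. ∠KUW = 39°  [L on ray UK]
4. ∠UKW = 43°  [△WUK]
5. ∠LKW = 43°  [L on ray KU]
6. ∠KWL = 81°  [△WLK]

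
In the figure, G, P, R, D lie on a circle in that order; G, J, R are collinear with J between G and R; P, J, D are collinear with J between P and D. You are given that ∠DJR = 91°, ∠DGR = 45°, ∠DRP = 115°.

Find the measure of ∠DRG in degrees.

∠DRG = 69°

1. ∠DPR = 45°  [same arc RD]
2. ∠PDR = 20°  [△PRD]
3. ∠DRG = 69°  [△RJD]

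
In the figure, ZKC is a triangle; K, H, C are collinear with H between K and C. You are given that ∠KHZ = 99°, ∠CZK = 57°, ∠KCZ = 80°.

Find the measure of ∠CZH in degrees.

∠CZH = 19°

1. ∠CHZ = 81°  [linear pair at H on KC]
2. ∠HCZ = 80°  [H on ray CK]
3. ∠CZH = 19°  [△ZHC]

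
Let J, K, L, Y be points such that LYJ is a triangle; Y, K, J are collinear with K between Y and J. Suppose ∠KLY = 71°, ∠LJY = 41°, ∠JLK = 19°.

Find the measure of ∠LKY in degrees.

1. ∠KJL = 41°  [K on ray JY]
2. ∠JKL = 120°  [△LKJ]
3. ∠LKY = 60°  [linear pair at K on YJ]

∠LKY = 60°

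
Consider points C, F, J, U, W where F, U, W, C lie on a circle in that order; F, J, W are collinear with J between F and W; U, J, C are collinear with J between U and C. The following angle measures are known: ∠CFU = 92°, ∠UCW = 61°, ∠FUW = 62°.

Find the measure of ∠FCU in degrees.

∠FCU = 57°

1. ∠UFW = 61°  [same arc UW]
2. ∠FWU = 57°  [△FUW]
3. ∠FCU = 57°  [same arc FU]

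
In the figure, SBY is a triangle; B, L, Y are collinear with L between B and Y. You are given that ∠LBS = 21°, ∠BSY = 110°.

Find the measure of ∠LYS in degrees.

∠LYS = 49°

1. ∠SBY = 21°  [L on ray BY]
2. ∠BYS = 49°  [△SBY]
3. ∠LYS = 49°  [L on ray YB]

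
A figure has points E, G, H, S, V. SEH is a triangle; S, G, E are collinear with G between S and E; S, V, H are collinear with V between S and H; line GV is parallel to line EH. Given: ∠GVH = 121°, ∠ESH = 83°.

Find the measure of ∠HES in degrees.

∠HES = 38°

1. ∠GVS = 59°  [linear pair at V on SH]
2. ∠GSV = 83°  [G on SE, V on SH]
3. ∠SGV = 38°  [△SGV]
4. ∠HES = 38°  [GV∥EH, corresponding at G]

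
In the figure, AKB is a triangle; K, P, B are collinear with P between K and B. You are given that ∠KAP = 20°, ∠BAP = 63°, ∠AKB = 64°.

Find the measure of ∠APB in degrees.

∠APB = 84°

1. ∠AKP = 64°  [P on ray KB]
2. ∠APK = 96°  [△AKP]
3. ∠APB = 84°  [linear pair at P on KB]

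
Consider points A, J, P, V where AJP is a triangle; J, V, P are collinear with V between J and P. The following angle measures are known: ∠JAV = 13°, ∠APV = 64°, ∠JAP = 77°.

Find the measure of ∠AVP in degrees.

∠AVP = 52°

1. ∠APJ = 64°  [V on ray PJ]
2. ∠AJP = 39°  [△AJP]
3. ∠AJV = 39°  [V on ray JP]
4. ∠AVJ = 128°  [△AJV]
5. ∠AVP = 52°  [linear pair at V on JP]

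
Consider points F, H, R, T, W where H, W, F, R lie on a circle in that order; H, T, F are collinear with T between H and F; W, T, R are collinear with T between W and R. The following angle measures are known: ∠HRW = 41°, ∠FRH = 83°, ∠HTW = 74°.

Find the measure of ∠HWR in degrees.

1. ∠HFW = 41°  [same arc HW]
2. ∠FWH = 97°  [cyclic HWFR, opposite ∠W+∠R]
3. ∠FHW = 42°  [△HWF]
4. ∠HWR = 64°  [△HTW]

∠HWR = 64°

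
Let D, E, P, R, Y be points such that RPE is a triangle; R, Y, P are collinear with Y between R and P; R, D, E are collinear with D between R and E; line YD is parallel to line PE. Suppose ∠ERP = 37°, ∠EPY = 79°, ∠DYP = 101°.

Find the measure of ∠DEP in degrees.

1. ∠EPR = 79°  [Y on ray PR]
2. ∠PER = 64°  [△RPE]
3. ∠DEP = 64°  [D on ray ER]

∠DEP = 64°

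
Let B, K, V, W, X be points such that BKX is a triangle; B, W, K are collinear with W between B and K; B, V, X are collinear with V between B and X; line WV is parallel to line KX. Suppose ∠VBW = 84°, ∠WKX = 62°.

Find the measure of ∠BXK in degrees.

∠BXK = 34°

1. ∠KBX = 84°  [W on BK, V on BX]
2. ∠BKX = 62°  [W on ray KB]
3. ∠BXK = 34°  [△BKX]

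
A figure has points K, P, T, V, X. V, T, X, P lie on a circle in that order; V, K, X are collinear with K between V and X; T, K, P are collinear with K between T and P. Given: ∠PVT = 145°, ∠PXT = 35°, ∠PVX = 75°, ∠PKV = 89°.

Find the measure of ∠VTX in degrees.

1. ∠PTX = 75°  [same arc XP]
2. ∠TKX = 89°  [vertical angles at K]
3. ∠TPX = 70°  [△TXP]
4. ∠TXV = 16°  [△TKX]
5. ∠TVX = 70°  [same arc TX]
6. ∠VTX = 94°  [△VTX]

∠VTX = 94°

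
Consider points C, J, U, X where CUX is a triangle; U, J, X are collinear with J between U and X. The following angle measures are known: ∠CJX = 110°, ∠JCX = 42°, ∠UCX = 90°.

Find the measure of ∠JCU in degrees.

1. ∠CXJ = 28°  [△CJX]
2. ∠CJU = 70°  [linear pair at J on UX]
3. ∠CXU = 28°  [J on ray XU]
4. ∠CUX = 62°  [△CUX]
5. ∠CUJ = 62°  [J on ray UX]
6. ∠JCU = 48°  [△CUJ]

∠JCU = 48°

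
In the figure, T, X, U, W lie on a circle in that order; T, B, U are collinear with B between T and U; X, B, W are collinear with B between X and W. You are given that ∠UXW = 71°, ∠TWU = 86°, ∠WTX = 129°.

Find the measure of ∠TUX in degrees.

1. ∠UTW = 71°  [same arc UW]
2. ∠TUW = 23°  [△TUW]
3. ∠TXW = 23°  [same arc TW]
4. ∠TWX = 28°  [△TXW]
5. ∠TUX = 28°  [same arc TX]

∠TUX = 28°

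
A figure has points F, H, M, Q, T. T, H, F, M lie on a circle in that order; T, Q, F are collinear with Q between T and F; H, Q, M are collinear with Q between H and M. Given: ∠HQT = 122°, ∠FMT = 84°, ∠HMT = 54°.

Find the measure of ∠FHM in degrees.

1. ∠FQH = 58°  [linear pair at Q on TF]
2. ∠HFT = 54°  [same arc TH]
3. ∠FHM = 68°  [△HQF]

∠FHM = 68°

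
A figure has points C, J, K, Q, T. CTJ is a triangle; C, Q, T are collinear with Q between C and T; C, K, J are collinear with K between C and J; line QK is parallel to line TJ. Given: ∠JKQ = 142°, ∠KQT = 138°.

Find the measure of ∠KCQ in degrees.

∠KCQ = 100°

1. ∠CKQ = 38°  [linear pair at K on CJ]
2. ∠CQK = 42°  [linear pair at Q on CT]
3. ∠KCQ = 100°  [△CQK]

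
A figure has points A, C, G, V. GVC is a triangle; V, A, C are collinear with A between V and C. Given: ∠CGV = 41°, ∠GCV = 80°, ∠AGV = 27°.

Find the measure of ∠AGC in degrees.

1. ∠CVG = 59°  [△GVC]
2. ∠ACG = 80°  [A on ray CV]
3. ∠AVG = 59°  [A on ray VC]
4. ∠GAV = 94°  [△GVA]
5. ∠CAG = 86°  [linear pair at A on VC]
6. ∠AGC = 14°  [△GAC]

∠AGC = 14°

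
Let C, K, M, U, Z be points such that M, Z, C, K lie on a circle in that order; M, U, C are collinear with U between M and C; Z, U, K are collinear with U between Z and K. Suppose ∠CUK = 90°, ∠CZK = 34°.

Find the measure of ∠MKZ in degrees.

∠MKZ = 56°

1. ∠KUM = 90°  [linear pair at U on MC]
2. ∠CMK = 34°  [same arc CK]
3. ∠MKZ = 56°  [△MUK]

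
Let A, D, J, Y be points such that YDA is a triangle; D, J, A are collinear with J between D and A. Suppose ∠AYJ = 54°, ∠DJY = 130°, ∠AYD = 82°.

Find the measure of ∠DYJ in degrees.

1. ∠AJY = 50°  [linear pair at J on DA]
2. ∠JAY = 76°  [△YJA]
3. ∠DAY = 76°  [J on ray AD]
4. ∠ADY = 22°  [△YDA]
5. ∠JDY = 22°  [J on ray DA]
6. ∠DYJ = 28°  [△YDJ]

∠DYJ = 28°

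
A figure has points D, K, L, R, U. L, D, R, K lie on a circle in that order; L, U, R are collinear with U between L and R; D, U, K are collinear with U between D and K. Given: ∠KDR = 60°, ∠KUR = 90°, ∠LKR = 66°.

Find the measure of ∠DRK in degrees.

1. ∠KLR = 60°  [same arc RK]
2. ∠KRL = 54°  [△LRK]
3. ∠DKR = 36°  [△RUK]
4. ∠DRK = 84°  [△DRK]

∠DRK = 84°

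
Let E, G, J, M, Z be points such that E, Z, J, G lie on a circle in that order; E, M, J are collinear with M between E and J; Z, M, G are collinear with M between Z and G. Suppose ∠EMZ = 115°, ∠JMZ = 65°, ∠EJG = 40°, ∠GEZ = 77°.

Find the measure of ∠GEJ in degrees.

∠GEJ = 52°

1. ∠EMG = 65°  [vertical angles at M]
2. ∠EZG = 40°  [same arc EG]
3. ∠EGZ = 63°  [△EZG]
4. ∠GEJ = 52°  [△EMG]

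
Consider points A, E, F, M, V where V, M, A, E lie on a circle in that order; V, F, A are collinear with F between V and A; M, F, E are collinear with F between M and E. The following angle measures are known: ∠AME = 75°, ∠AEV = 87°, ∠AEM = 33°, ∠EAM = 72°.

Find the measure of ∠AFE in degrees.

∠AFE = 129°

1. ∠AVE = 75°  [same arc AE]
2. ∠EAV = 18°  [△VAE]
3. ∠AFE = 129°  [△AFE]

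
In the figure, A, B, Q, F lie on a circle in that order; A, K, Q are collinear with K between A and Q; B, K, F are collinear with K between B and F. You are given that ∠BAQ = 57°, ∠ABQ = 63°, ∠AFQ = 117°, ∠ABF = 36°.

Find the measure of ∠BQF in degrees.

1. ∠AQB = 60°  [△ABQ]
2. ∠AFB = 60°  [same arc AB]
3. ∠BAF = 84°  [△ABF]
4. ∠BQF = 96°  [cyclic ABQF, opposite ∠A+∠Q]

∠BQF = 96°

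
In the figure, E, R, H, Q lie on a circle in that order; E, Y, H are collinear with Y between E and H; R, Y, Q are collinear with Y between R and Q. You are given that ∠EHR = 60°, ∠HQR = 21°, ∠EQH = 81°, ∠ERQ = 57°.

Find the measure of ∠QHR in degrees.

1. ∠EQR = 60°  [same arc ER]
2. ∠QER = 63°  [△ERQ]
3. ∠QHR = 117°  [cyclic ERHQ, opposite ∠E+∠H]

∠QHR = 117°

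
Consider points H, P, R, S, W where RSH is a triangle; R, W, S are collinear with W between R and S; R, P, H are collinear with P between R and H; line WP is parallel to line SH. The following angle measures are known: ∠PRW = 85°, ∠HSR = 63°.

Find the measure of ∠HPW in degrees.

∠HPW = 148°

1. ∠HRS = 85°  [W on RS, P on RH]
2. ∠RHS = 32°  [△RSH]
3. ∠RPW = 32°  [WP∥SH, corresponding at P]
4. ∠HPW = 148°  [linear pair at P on RH]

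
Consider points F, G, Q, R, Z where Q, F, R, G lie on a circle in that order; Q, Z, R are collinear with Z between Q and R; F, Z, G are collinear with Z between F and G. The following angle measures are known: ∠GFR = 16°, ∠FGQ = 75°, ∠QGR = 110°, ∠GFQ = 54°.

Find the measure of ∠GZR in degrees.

∠GZR = 91°

1. ∠GQR = 16°  [same arc RG]
2. ∠GZQ = 89°  [△QZG]
3. ∠GZR = 91°  [linear pair at Z on QR]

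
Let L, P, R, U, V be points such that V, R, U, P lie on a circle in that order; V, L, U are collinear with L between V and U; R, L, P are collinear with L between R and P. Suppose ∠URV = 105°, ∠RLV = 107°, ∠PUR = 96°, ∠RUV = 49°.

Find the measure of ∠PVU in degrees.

∠PVU = 58°

1. ∠PLU = 107°  [vertical angles at L]
2. ∠RPV = 49°  [same arc VR]
3. ∠PLV = 73°  [linear pair at L on VU]
4. ∠PVU = 58°  [△VLP]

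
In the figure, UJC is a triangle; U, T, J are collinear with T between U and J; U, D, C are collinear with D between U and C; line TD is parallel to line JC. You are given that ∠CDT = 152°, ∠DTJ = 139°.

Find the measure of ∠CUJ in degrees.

∠CUJ = 111°

1. ∠TDU = 28°  [linear pair at D on UC]
2. ∠DTU = 41°  [linear pair at T on UJ]
3. ∠DUT = 111°  [△UTD]
4. ∠CUJ = 111°  [T on UJ, D on UC]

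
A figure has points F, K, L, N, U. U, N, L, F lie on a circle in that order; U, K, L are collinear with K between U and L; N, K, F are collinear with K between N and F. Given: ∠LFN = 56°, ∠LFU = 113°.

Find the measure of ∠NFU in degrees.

1. ∠LUN = 56°  [same arc NL]
2. ∠LNU = 67°  [cyclic UNLF, opposite ∠N+∠F]
3. ∠NLU = 57°  [△UNL]
4. ∠NFU = 57°  [same arc UN]

∠NFU = 57°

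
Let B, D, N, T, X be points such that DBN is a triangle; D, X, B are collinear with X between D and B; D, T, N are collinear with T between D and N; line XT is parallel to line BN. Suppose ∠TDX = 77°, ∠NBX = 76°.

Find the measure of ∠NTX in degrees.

∠NTX = 153°

1. ∠BDN = 77°  [X on DB, T on DN]
2. ∠DBN = 76°  [X on ray BD]
3. ∠BND = 27°  [△DBN]
4. ∠DTX = 27°  [XT∥BN, corresponding at T]
5. ∠NTX = 153°  [linear pair at T on DN]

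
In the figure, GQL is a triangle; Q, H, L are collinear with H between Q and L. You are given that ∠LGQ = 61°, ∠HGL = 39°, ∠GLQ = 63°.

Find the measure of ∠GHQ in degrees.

∠GHQ = 102°

1. ∠GLH = 63°  [H on ray LQ]
2. ∠GHL = 78°  [△GHL]
3. ∠GHQ = 102°  [linear pair at H on QL]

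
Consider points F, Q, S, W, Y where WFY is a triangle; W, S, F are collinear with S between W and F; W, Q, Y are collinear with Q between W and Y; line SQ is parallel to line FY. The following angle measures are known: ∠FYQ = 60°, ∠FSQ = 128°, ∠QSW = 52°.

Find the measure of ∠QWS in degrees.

1. ∠FYW = 60°  [Q on ray YW]
2. ∠WFY = 52°  [SQ∥FY, corresponding at S]
3. ∠FWY = 68°  [△WFY]
4. ∠QWS = 68°  [S on WF, Q on WY]

∠QWS = 68°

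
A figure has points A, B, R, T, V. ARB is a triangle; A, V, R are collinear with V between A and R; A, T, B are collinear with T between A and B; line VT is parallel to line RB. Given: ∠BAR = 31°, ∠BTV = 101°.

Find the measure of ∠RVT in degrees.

∠RVT = 110°

1. ∠TAV = 31°  [V on AR, T on AB]
2. ∠ATV = 79°  [linear pair at T on AB]
3. ∠AVT = 70°  [△AVT]
4. ∠RVT = 110°  [linear pair at V on AR]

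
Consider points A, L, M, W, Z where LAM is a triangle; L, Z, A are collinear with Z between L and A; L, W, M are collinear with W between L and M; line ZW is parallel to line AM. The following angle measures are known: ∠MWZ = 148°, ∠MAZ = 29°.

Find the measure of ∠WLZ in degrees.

∠WLZ = 119°

1. ∠LWZ = 32°  [linear pair at W on LM]
2. ∠LAM = 29°  [Z on ray AL]
3. ∠AML = 32°  [ZW∥AM, corresponding at W]
4. ∠ALM = 119°  [△LAM]
5. ∠WLZ = 119°  [Z on LA, W on LM]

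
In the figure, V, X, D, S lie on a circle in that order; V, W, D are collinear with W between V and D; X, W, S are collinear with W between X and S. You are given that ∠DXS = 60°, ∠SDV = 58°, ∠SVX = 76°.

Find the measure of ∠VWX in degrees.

∠VWX = 106°

1. ∠DVS = 60°  [same arc DS]
2. ∠SXV = 58°  [same arc VS]
3. ∠VSX = 46°  [△VXS]
4. ∠SWV = 74°  [△VWS]
5. ∠DWX = 74°  [vertical angles at W]
6. ∠VWX = 106°  [linear pair at W on VD]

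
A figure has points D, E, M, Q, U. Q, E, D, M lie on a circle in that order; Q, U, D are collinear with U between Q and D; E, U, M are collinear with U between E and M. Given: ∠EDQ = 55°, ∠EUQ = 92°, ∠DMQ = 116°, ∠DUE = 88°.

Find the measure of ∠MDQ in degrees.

1. ∠EMQ = 55°  [same arc QE]
2. ∠MUQ = 88°  [vertical angles at U]
3. ∠DQM = 37°  [△QUM]
4. ∠MDQ = 27°  [△QDM]

∠MDQ = 27°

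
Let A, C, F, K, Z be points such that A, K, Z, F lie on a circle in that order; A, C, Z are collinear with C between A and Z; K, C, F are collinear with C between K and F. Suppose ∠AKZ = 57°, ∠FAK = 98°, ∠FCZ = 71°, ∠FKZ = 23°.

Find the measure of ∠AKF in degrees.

∠AKF = 34°

1. ∠AFZ = 123°  [cyclic AKZF, opposite ∠K+∠F]
2. ∠FAZ = 23°  [same arc ZF]
3. ∠AZF = 34°  [△AZF]
4. ∠AKF = 34°  [same arc AF]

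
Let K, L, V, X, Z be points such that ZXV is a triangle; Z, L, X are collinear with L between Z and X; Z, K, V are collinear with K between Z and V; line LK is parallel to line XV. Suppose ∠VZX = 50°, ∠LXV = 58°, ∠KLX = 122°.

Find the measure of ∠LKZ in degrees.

∠LKZ = 72°

1. ∠KZL = 50°  [L on ZX, K on ZV]
2. ∠KLZ = 58°  [linear pair at L on ZX]
3. ∠LKZ = 72°  [△ZLK]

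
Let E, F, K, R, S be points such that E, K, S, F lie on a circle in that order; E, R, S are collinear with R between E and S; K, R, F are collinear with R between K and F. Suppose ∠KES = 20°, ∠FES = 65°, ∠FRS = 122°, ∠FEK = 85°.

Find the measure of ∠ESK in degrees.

∠ESK = 57°

1. ∠FKS = 65°  [same arc SF]
2. ∠ERK = 122°  [vertical angles at R]
3. ∠KRS = 58°  [linear pair at R on ES]
4. ∠ESK = 57°  [△KRS]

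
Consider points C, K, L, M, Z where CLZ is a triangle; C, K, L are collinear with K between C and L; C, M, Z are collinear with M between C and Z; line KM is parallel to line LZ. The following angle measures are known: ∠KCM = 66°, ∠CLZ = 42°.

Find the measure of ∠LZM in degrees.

1. ∠LCZ = 66°  [K on CL, M on CZ]
2. ∠CZL = 72°  [△CLZ]
3. ∠LZM = 72°  [M on ray ZC]

∠LZM = 72°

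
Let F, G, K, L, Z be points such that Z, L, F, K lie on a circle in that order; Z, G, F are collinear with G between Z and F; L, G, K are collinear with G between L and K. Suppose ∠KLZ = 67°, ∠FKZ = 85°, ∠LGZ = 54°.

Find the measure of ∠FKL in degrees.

∠FKL = 59°

1. ∠KFZ = 67°  [same arc ZK]
2. ∠FGK = 54°  [vertical angles at G]
3. ∠FKL = 59°  [△FGK]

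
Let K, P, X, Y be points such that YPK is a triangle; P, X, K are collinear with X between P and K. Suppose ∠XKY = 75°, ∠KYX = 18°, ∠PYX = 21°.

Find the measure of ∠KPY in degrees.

1. ∠KXY = 87°  [△YXK]
2. ∠PXY = 93°  [linear pair at X on PK]
3. ∠XPY = 66°  [△YPX]
4. ∠KPY = 66°  [X on ray PK]

∠KPY = 66°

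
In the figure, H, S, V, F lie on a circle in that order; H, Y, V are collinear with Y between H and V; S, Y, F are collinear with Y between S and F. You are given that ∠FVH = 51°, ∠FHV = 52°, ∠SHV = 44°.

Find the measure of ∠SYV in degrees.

∠SYV = 95°

1. ∠FSH = 51°  [same arc HF]
2. ∠HYS = 85°  [△HYS]
3. ∠SYV = 95°  [linear pair at Y on HV]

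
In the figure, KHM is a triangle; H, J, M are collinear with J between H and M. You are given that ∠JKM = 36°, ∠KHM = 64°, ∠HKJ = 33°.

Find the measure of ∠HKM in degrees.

1. ∠JHK = 64°  [J on ray HM]
2. ∠HJK = 83°  [△KHJ]
3. ∠KJM = 97°  [linear pair at J on HM]
4. ∠JMK = 47°  [△KJM]
5. ∠HMK = 47°  [J on ray MH]
6. ∠HKM = 69°  [△KHM]

∠HKM = 69°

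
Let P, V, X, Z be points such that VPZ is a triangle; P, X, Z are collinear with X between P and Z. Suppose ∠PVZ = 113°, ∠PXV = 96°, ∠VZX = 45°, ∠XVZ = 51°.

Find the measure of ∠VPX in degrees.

1. ∠PZV = 45°  [X on ray ZP]
2. ∠VPZ = 22°  [△VPZ]
3. ∠VPX = 22°  [X on ray PZ]

∠VPX = 22°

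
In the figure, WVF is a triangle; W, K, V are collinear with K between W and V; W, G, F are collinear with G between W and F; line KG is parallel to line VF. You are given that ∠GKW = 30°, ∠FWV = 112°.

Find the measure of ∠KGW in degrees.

1. ∠FVW = 30°  [KG∥VF, corresponding at K]
2. ∠VFW = 38°  [△WVF]
3. ∠KGW = 38°  [KG∥VF, corresponding at G]

∠KGW = 38°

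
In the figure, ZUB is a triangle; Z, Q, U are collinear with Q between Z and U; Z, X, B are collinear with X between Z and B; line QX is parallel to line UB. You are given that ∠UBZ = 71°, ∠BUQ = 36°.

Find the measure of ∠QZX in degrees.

∠QZX = 73°

1. ∠BUZ = 36°  [Q on ray UZ]
2. ∠BZU = 73°  [△ZUB]
3. ∠QZX = 73°  [Q on ZU, X on ZB]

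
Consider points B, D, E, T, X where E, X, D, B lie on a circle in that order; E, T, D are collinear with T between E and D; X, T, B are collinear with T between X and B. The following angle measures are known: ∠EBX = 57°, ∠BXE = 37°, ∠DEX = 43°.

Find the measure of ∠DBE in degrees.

∠DBE = 100°

1. ∠EDX = 57°  [same arc EX]
2. ∠DXE = 80°  [△EXD]
3. ∠DBE = 100°  [cyclic EXDB, opposite ∠X+∠B]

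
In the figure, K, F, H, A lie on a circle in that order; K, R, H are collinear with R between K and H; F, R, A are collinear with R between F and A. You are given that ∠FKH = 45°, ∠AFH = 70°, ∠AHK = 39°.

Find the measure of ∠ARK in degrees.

1. ∠FAH = 45°  [same arc FH]
2. ∠ARH = 96°  [△HRA]
3. ∠ARK = 84°  [linear pair at R on KH]

∠ARK = 84°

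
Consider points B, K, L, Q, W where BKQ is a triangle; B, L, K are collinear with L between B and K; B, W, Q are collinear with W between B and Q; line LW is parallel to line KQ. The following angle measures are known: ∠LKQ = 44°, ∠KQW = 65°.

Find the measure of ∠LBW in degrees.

1. ∠BKQ = 44°  [L on ray KB]
2. ∠BQK = 65°  [W on ray QB]
3. ∠KBQ = 71°  [△BKQ]
4. ∠LBW = 71°  [L on BK, W on BQ]

∠LBW = 71°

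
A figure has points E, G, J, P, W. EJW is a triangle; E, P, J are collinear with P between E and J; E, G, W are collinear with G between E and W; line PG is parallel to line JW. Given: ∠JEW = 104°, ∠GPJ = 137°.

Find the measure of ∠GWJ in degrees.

1. ∠GEP = 104°  [P on EJ, G on EW]
2. ∠EPG = 43°  [linear pair at P on EJ]
3. ∠EGP = 33°  [△EPG]
4. ∠PGW = 147°  [linear pair at G on EW]
5. ∠GWJ = 33°  [PG∥JW, co-interior at W–G]

∠GWJ = 33°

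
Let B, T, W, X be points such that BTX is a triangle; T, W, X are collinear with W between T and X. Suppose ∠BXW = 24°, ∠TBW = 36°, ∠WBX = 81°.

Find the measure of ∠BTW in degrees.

∠BTW = 39°

1. ∠BWX = 75°  [△BWX]
2. ∠BWT = 105°  [linear pair at W on TX]
3. ∠BTW = 39°  [△BTW]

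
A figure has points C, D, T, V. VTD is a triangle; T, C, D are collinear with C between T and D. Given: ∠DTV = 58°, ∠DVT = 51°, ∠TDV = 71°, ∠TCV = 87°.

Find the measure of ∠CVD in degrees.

∠CVD = 16°

1. ∠CDV = 71°  [C on ray DT]
2. ∠DCV = 93°  [linear pair at C on TD]
3. ∠CVD = 16°  [△VCD]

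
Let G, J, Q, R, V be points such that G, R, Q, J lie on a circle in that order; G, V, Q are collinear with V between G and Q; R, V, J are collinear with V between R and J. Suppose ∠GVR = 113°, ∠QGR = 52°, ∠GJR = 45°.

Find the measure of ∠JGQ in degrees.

∠JGQ = 68°

1. ∠JVQ = 113°  [vertical angles at V]
2. ∠GVJ = 67°  [linear pair at V on GQ]
3. ∠JGQ = 68°  [△GVJ]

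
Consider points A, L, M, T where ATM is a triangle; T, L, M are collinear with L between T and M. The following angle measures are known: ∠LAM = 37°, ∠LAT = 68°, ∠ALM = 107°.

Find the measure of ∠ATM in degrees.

1. ∠ALT = 73°  [linear pair at L on TM]
2. ∠ATL = 39°  [△ATL]
3. ∠ATM = 39°  [L on ray TM]

∠ATM = 39°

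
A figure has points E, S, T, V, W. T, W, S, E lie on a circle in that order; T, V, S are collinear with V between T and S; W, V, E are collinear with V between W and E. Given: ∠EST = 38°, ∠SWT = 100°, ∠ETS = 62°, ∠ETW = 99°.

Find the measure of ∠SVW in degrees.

∠SVW = 75°

1. ∠EWT = 38°  [same arc TE]
2. ∠EWS = 62°  [same arc SE]
3. ∠TEW = 43°  [△TWE]
4. ∠TSW = 43°  [same arc TW]
5. ∠SVW = 75°  [△WVS]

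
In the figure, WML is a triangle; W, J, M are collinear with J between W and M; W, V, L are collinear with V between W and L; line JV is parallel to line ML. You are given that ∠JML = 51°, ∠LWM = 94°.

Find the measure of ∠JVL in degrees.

1. ∠LMW = 51°  [J on ray MW]
2. ∠MLW = 35°  [△WML]
3. ∠JVW = 35°  [JV∥ML, corresponding at V]
4. ∠JVL = 145°  [linear pair at V on WL]

∠JVL = 145°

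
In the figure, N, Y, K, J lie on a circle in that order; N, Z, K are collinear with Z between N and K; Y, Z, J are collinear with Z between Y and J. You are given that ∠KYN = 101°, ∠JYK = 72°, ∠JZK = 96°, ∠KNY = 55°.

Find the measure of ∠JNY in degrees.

1. ∠NKY = 24°  [△NYK]
2. ∠NZY = 96°  [vertical angles at Z]
3. ∠JYN = 29°  [△NZY]
4. ∠NJY = 24°  [same arc NY]
5. ∠JNY = 127°  [△NYJ]

∠JNY = 127°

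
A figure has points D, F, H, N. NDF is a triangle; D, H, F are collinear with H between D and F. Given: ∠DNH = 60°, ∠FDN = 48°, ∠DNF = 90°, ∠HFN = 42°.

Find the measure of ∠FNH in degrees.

∠FNH = 30°

1. ∠HDN = 48°  [H on ray DF]
2. ∠DHN = 72°  [△NDH]
3. ∠FHN = 108°  [linear pair at H on DF]
4. ∠FNH = 30°  [△NHF]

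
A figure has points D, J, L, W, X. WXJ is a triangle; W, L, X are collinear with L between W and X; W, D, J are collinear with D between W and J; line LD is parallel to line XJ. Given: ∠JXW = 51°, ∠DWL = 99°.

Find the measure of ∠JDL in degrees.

1. ∠DLW = 51°  [LD∥XJ, corresponding at L]
2. ∠LDW = 30°  [△WLD]
3. ∠JDL = 150°  [linear pair at D on WJ]

∠JDL = 150°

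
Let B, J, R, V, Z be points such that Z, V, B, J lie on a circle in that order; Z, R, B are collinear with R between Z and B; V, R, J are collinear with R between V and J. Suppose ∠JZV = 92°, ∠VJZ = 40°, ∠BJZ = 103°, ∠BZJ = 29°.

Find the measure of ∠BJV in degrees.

∠BJV = 63°

1. ∠JBV = 88°  [cyclic ZVBJ, opposite ∠Z+∠B]
2. ∠BVJ = 29°  [same arc BJ]
3. ∠BJV = 63°  [△VBJ]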